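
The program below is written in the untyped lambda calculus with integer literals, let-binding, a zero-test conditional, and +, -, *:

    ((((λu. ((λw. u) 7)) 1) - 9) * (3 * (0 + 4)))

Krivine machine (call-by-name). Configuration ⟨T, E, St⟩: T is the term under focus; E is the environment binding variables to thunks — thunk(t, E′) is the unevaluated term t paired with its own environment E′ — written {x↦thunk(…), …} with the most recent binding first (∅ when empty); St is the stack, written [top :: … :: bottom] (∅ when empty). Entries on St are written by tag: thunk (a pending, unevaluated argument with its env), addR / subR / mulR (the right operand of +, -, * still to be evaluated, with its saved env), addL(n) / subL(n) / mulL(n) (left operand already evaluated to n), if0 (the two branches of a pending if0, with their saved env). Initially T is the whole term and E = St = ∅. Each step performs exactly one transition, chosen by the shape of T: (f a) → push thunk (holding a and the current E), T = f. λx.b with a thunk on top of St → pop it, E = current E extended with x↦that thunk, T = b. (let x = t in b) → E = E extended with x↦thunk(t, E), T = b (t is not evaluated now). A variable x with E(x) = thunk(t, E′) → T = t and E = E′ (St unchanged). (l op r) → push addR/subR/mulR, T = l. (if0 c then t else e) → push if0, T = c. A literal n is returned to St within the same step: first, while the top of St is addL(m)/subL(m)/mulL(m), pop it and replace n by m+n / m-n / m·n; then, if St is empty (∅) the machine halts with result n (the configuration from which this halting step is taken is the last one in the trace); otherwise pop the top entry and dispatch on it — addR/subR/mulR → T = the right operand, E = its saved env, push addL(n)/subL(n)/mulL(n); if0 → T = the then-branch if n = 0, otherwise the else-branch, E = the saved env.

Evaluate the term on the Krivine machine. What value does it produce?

Answer: -96

Derivation:
t=0: ⟨T=((((λu. ((λw. u) 7)) 1) - 9) * (3 * (0 + 4))); E=∅; St=∅⟩
t=1: ⟨T=(((λu. ((λw. u) 7)) 1) - 9); E=∅; St=[mulR]⟩
t=2: ⟨T=((λu. ((λw. u) 7)) 1); E=∅; St=[subR :: mulR]⟩
t=3: ⟨T=(λu. ((λw. u) 7)); E=∅; St=[thunk :: subR :: mulR]⟩
t=4: ⟨T=((λw. u) 7); E={u↦thunk(1, ∅)}; St=[subR :: mulR]⟩
t=5: ⟨T=(λw. u); E={u↦thunk(1, ∅)}; St=[thunk :: subR :: mulR]⟩
t=6: ⟨T=u; E={w↦thunk(7, {u↦thunk(1, ∅)}), u↦thunk(1, ∅)}; St=[subR :: mulR]⟩
t=7: ⟨T=1; E=∅; St=[subR :: mulR]⟩
t=8: ⟨T=9; E=∅; St=[subL(1) :: mulR]⟩
t=9: ⟨T=(3 * (0 + 4)); E=∅; St=[mulL(-8)]⟩
t=10: ⟨T=3; E=∅; St=[mulR :: mulL(-8)]⟩
t=11: ⟨T=(0 + 4); E=∅; St=[mulL(3) :: mulL(-8)]⟩
t=12: ⟨T=0; E=∅; St=[addR :: mulL(3) :: mulL(-8)]⟩
t=13: ⟨T=4; E=∅; St=[addL(0) :: mulL(3) :: mulL(-8)]⟩
→ final value -96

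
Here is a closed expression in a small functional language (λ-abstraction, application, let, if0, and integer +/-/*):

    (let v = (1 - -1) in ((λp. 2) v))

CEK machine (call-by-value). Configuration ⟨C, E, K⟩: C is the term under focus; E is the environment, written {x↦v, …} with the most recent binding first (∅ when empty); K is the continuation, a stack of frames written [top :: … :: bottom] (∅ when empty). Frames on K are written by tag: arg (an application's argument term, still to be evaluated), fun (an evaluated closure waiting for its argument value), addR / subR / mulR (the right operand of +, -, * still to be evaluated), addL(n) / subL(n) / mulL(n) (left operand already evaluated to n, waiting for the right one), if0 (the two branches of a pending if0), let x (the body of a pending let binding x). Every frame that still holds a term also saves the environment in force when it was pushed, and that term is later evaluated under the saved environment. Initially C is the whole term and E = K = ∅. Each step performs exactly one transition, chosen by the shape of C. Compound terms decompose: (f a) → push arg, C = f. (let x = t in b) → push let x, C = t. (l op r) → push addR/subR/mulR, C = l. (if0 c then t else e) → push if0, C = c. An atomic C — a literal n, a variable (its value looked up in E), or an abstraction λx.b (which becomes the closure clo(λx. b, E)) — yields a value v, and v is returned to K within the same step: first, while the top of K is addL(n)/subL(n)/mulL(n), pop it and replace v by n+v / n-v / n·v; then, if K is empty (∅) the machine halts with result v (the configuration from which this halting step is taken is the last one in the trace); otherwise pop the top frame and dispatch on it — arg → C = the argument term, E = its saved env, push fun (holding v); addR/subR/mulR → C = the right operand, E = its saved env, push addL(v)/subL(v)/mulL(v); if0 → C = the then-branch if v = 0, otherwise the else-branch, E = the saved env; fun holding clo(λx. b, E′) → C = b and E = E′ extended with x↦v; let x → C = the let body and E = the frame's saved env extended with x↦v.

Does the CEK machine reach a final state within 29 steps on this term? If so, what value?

Answer: 2

Derivation:
t=0: [C=(let v = (1 - -1) in ((λp. 2) v)) | E=∅ | K=∅]
t=1: [C=(1 - -1) | E=∅ | K=[let v]]
t=2: [C=1 | E=∅ | K=[subR :: let v]]
t=3: [C=-1 | E=∅ | K=[subL(1) :: let v]]
t=4: [C=((λp. 2) v) | E={v↦2} | K=∅]
t=5: [C=(λp. 2) | E={v↦2} | K=[arg]]
t=6: [C=v | E={v↦2} | K=[fun]]
t=7: [C=2 | E={p↦2, v↦2} | K=∅]
→ final value 2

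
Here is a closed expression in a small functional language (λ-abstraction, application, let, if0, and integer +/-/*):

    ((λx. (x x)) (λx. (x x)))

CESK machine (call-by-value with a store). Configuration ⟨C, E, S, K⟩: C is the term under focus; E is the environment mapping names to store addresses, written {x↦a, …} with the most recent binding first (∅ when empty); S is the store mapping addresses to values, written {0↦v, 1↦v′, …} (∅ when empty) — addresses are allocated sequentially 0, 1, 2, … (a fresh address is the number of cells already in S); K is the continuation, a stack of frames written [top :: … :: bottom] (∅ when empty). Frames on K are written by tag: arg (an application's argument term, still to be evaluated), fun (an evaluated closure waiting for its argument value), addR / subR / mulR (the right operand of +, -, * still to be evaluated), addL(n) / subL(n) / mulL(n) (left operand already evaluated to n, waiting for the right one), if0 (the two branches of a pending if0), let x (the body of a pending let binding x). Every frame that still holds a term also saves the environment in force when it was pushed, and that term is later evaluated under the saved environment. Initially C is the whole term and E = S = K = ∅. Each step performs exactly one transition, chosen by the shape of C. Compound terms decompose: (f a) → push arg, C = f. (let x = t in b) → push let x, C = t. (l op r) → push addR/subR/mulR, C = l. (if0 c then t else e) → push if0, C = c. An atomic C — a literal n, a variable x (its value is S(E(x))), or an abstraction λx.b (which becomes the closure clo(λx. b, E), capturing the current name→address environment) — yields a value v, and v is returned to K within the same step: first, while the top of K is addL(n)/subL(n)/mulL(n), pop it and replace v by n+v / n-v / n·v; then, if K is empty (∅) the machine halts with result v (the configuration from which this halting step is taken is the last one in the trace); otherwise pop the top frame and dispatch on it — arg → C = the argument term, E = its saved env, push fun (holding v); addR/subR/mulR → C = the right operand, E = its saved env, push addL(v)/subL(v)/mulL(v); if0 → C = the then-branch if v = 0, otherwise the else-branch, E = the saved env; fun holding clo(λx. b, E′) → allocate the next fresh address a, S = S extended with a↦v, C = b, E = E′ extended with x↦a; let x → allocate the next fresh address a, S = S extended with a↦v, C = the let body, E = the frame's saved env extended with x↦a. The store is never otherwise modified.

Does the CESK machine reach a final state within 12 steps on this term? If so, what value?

t=0: [C=((λx. (x x)) (λx. (x x))) | E=∅ | S=∅ | K=∅]
t=1: [C=(λx. (x x)) | E=∅ | S=∅ | K=[arg]]
t=2: [C=(λx. (x x)) | E=∅ | S=∅ | K=[fun]]
t=3: [C=(x x) | E={x↦0} | S={0↦clo(λx. (x x), ∅)} | K=∅]
t=4: [C=x | E={x↦0} | S={0↦clo(λx. (x x), ∅)} | K=[arg]]
t=5: [C=x | E={x↦0} | S={0↦clo(λx. (x x), ∅)} | K=[fun]]
t=6: [C=(x x) | E={x↦1} | S={0↦clo(λx. (x x), ∅), 1↦clo(λx. (x x), ∅)} | K=∅]
t=7: [C=x | E={x↦1} | S={0↦clo(λx. (x x), ∅), 1↦clo(λx. (x x), ∅)} | K=[arg]]
t=8: [C=x | E={x↦1} | S={0↦clo(λx. (x x), ∅), 1↦clo(λx. (x x), ∅)} | K=[fun]]
t=9: [C=(x x) | E={x↦2} | S={0↦clo(λx. (x x), ∅), 1↦clo(λx. (x x), ∅), 2↦clo(λx. (x x), ∅)} | K=∅]
t=10: [C=x | E={x↦2} | S={0↦clo(λx. (x x), ∅), 1↦clo(λx. (x x), ∅), 2↦clo(λx. (x x), ∅)} | K=[arg]]
t=11: [C=x | E={x↦2} | S={0↦clo(λx. (x x), ∅), 1↦clo(λx. (x x), ∅), 2↦clo(λx. (x x), ∅)} | K=[fun]]
t=12: [C=(x x) | E={x↦3} | S={0↦clo(λx. (x x), ∅), 1↦clo(λx. (x x), ∅), 2↦clo(λx. (x x), ∅), 3↦clo(λx. (x x), ∅)} | K=∅]
→ 12 transitions taken and the configuration is still not final: no result within 12 steps

Answer: DIVERGES (no final state within 12 steps)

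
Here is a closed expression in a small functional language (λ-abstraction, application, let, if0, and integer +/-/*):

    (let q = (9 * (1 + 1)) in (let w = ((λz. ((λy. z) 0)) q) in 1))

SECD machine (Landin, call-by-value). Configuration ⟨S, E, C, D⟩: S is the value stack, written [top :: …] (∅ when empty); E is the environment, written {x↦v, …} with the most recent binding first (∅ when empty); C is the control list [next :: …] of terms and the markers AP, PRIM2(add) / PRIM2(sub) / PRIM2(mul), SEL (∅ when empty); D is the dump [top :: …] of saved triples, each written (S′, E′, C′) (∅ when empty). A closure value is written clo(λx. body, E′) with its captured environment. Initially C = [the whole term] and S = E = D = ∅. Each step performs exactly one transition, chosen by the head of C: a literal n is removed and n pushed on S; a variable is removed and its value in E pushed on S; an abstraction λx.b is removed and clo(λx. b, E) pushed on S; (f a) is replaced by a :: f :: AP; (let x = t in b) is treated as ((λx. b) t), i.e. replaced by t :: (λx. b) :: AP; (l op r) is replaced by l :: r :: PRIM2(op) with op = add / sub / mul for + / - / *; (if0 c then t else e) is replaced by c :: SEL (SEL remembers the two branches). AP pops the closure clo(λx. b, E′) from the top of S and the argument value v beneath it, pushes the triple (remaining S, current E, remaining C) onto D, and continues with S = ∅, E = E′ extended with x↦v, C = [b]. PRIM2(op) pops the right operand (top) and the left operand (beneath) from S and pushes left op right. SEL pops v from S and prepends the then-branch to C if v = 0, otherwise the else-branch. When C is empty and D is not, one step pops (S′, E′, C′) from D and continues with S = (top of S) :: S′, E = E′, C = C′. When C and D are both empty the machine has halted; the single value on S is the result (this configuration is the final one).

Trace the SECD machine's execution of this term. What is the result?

[0] ⟨S=∅; E=∅; C=[(let q = (9 * (1 + 1)) in (let w = ((λz. ((λy. z) 0)) q) in 1))]; D=∅⟩
[1] ⟨S=∅; E=∅; C=[(9 * (1 + 1)) :: (λq. (let w = ((λz. ((λy. z) 0)) q) in 1)) :: AP]; D=∅⟩
[2] ⟨S=∅; E=∅; C=[9 :: (1 + 1) :: PRIM2(mul) :: (λq. (let w = ((λz. ((λy. z) 0)) q) in 1)) :: AP]; D=∅⟩
[3] ⟨S=[9]; E=∅; C=[(1 + 1) :: PRIM2(mul) :: (λq. (let w = ((λz. ((λy. z) 0)) q) in 1)) :: AP]; D=∅⟩
[4] ⟨S=[9]; E=∅; C=[1 :: 1 :: PRIM2(add) :: PRIM2(mul) :: (λq. (let w = ((λz. ((λy. z) 0)) q) in 1)) :: AP]; D=∅⟩
[5] ⟨S=[1 :: 9]; E=∅; C=[1 :: PRIM2(add) :: PRIM2(mul) :: (λq. (let w = ((λz. ((λy. z) 0)) q) in 1)) :: AP]; D=∅⟩
[6] ⟨S=[1 :: 1 :: 9]; E=∅; C=[PRIM2(add) :: PRIM2(mul) :: (λq. (let w = ((λz. ((λy. z) 0)) q) in 1)) :: AP]; D=∅⟩
[7] ⟨S=[2 :: 9]; E=∅; C=[PRIM2(mul) :: (λq. (let w = ((λz. ((λy. z) 0)) q) in 1)) :: AP]; D=∅⟩
[8] ⟨S=[18]; E=∅; C=[(λq. (let w = ((λz. ((λy. z) 0)) q) in 1)) :: AP]; D=∅⟩
[9] ⟨S=[clo(λq. (let w = ((λz. ((λy. z) 0)) q) in 1), ∅) :: 18]; E=∅; C=[AP]; D=∅⟩
[10] ⟨S=∅; E={q↦18}; C=[(let w = ((λz. ((λy. z) 0)) q) in 1)]; D=[(∅, ∅, ∅)]⟩
[11] ⟨S=∅; E={q↦18}; C=[((λz. ((λy. z) 0)) q) :: (λw. 1) :: AP]; D=[(∅, ∅, ∅)]⟩
[12] ⟨S=∅; E={q↦18}; C=[q :: (λz. ((λy. z) 0)) :: AP :: (λw. 1) :: AP]; D=[(∅, ∅, ∅)]⟩
[13] ⟨S=[18]; E={q↦18}; C=[(λz. ((λy. z) 0)) :: AP :: (λw. 1) :: AP]; D=[(∅, ∅, ∅)]⟩
[14] ⟨S=[clo(λz. ((λy. z) 0), {q↦18}) :: 18]; E={q↦18}; C=[AP :: (λw. 1) :: AP]; D=[(∅, ∅, ∅)]⟩
[15] ⟨S=∅; E={z↦18, q↦18}; C=[((λy. z) 0)]; D=[(∅, {q↦18}, [(λw. 1) :: AP]) :: (∅, ∅, ∅)]⟩
[16] ⟨S=∅; E={z↦18, q↦18}; C=[0 :: (λy. z) :: AP]; D=[(∅, {q↦18}, [(λw. 1) :: AP]) :: (∅, ∅, ∅)]⟩
[17] ⟨S=[0]; E={z↦18, q↦18}; C=[(λy. z) :: AP]; D=[(∅, {q↦18}, [(λw. 1) :: AP]) :: (∅, ∅, ∅)]⟩
[18] ⟨S=[clo(λy. z, {z↦18, q↦18}) :: 0]; E={z↦18, q↦18}; C=[AP]; D=[(∅, {q↦18}, [(λw. 1) :: AP]) :: (∅, ∅, ∅)]⟩
[19] ⟨S=∅; E={y↦0, z↦18, q↦18}; C=[z]; D=[(∅, {z↦18, q↦18}, ∅) :: (∅, {q↦18}, [(λw. 1) :: AP]) :: (∅, ∅, ∅)]⟩
[20] ⟨S=[18]; E={y↦0, z↦18, q↦18}; C=∅; D=[(∅, {z↦18, q↦18}, ∅) :: (∅, {q↦18}, [(λw. 1) :: AP]) :: (∅, ∅, ∅)]⟩
[21] ⟨S=[18]; E={z↦18, q↦18}; C=∅; D=[(∅, {q↦18}, [(λw. 1) :: AP]) :: (∅, ∅, ∅)]⟩
[22] ⟨S=[18]; E={q↦18}; C=[(λw. 1) :: AP]; D=[(∅, ∅, ∅)]⟩
[23] ⟨S=[clo(λw. 1, {q↦18}) :: 18]; E={q↦18}; C=[AP]; D=[(∅, ∅, ∅)]⟩
[24] ⟨S=∅; E={w↦18, q↦18}; C=[1]; D=[(∅, {q↦18}, ∅) :: (∅, ∅, ∅)]⟩
[25] ⟨S=[1]; E={w↦18, q↦18}; C=∅; D=[(∅, {q↦18}, ∅) :: (∅, ∅, ∅)]⟩
[26] ⟨S=[1]; E={q↦18}; C=∅; D=[(∅, ∅, ∅)]⟩
[27] ⟨S=[1]; E=∅; C=∅; D=∅⟩
→ final value 1

Answer: 1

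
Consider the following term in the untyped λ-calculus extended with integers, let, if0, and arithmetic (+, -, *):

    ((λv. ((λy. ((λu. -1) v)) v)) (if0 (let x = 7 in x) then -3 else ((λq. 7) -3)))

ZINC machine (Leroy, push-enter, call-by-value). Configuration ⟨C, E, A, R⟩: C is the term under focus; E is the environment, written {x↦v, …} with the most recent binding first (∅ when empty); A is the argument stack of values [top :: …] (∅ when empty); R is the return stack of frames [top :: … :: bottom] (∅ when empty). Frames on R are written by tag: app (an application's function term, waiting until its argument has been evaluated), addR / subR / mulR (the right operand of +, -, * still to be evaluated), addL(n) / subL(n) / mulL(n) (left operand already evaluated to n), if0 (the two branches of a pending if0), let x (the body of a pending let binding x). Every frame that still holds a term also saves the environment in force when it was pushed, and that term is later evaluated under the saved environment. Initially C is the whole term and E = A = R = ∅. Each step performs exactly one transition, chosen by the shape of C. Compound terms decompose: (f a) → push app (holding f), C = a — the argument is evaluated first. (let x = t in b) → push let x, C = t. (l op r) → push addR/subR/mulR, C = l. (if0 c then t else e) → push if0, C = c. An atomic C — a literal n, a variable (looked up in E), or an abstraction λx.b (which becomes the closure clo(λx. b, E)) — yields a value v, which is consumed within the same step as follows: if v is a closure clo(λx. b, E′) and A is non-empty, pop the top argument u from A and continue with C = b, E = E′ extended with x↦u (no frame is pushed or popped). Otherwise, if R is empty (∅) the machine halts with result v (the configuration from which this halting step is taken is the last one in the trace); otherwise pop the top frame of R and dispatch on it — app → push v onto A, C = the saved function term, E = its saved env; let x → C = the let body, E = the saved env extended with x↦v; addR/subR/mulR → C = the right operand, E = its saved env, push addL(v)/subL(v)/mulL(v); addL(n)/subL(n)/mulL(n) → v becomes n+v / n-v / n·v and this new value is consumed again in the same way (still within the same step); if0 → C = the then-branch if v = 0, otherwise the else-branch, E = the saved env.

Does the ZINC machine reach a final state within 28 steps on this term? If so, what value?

step 0: [C=((λv. ((λy. ((λu. -1) v)) v)) (if0 (let x = 7 in x) then -3 else ((λq. 7) -3))) | E=∅ | A=∅ | R=∅]
step 1: [C=(if0 (let x = 7 in x) then -3 else ((λq. 7) -3)) | E=∅ | A=∅ | R=[app]]
step 2: [C=(let x = 7 in x) | E=∅ | A=∅ | R=[if0 :: app]]
step 3: [C=7 | E=∅ | A=∅ | R=[let x :: if0 :: app]]
step 4: [C=x | E={x↦7} | A=∅ | R=[if0 :: app]]
step 5: [C=((λq. 7) -3) | E=∅ | A=∅ | R=[app]]
step 6: [C=-3 | E=∅ | A=∅ | R=[app :: app]]
step 7: [C=(λq. 7) | E=∅ | A=[-3] | R=[app]]
step 8: [C=7 | E={q↦-3} | A=∅ | R=[app]]
step 9: [C=(λv. ((λy. ((λu. -1) v)) v)) | E=∅ | A=[7] | R=∅]
step 10: [C=((λy. ((λu. -1) v)) v) | E={v↦7} | A=∅ | R=∅]
step 11: [C=v | E={v↦7} | A=∅ | R=[app]]
step 12: [C=(λy. ((λu. -1) v)) | E={v↦7} | A=[7] | R=∅]
step 13: [C=((λu. -1) v) | E={y↦7, v↦7} | A=∅ | R=∅]
step 14: [C=v | E={y↦7, v↦7} | A=∅ | R=[app]]
step 15: [C=(λu. -1) | E={y↦7, v↦7} | A=[7] | R=∅]
step 16: [C=-1 | E={u↦7, y↦7, v↦7} | A=∅ | R=∅]
→ final value -1

Answer: -1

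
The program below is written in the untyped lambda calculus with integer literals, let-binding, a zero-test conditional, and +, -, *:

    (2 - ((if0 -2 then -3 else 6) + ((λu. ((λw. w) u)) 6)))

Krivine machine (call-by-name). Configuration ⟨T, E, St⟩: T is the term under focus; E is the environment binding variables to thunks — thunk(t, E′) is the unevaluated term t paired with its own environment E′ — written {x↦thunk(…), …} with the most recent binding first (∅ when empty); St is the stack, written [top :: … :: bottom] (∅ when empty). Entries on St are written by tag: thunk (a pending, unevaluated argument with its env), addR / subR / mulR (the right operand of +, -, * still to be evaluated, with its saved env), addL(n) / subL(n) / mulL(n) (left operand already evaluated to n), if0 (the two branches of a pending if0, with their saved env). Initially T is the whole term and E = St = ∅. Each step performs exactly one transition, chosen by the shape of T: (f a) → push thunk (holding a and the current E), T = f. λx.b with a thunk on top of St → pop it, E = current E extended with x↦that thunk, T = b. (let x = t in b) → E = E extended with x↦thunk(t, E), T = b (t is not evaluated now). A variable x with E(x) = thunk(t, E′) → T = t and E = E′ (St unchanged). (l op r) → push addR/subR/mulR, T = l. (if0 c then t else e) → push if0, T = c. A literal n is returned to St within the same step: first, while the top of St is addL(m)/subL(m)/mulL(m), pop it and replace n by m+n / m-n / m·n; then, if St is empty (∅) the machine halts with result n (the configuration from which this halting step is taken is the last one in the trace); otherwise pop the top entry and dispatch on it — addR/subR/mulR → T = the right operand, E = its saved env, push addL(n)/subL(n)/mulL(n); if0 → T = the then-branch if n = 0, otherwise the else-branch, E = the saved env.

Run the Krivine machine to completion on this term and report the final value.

Answer: -10

Machine steps:
t=0: [T=(2 - ((if0 -2 then -3 else 6) + ((λu. ((λw. w) u)) 6))) | E=∅ | St=∅]
t=1: [T=2 | E=∅ | St=[subR]]
t=2: [T=((if0 -2 then -3 else 6) + ((λu. ((λw. w) u)) 6)) | E=∅ | St=[subL(2)]]
t=3: [T=(if0 -2 then -3 else 6) | E=∅ | St=[addR :: subL(2)]]
t=4: [T=-2 | E=∅ | St=[if0 :: addR :: subL(2)]]
t=5: [T=6 | E=∅ | St=[addR :: subL(2)]]
t=6: [T=((λu. ((λw. w) u)) 6) | E=∅ | St=[addL(6) :: subL(2)]]
t=7: [T=(λu. ((λw. w) u)) | E=∅ | St=[thunk :: addL(6) :: subL(2)]]
t=8: [T=((λw. w) u) | E={u↦thunk(6, ∅)} | St=[addL(6) :: subL(2)]]
t=9: [T=(λw. w) | E={u↦thunk(6, ∅)} | St=[thunk :: addL(6) :: subL(2)]]
t=10: [T=w | E={w↦thunk(u, {u↦thunk(6, ∅)}), u↦thunk(6, ∅)} | St=[addL(6) :: subL(2)]]
t=11: [T=u | E={u↦thunk(6, ∅)} | St=[addL(6) :: subL(2)]]
t=12: [T=6 | E=∅ | St=[addL(6) :: subL(2)]]
→ final value -10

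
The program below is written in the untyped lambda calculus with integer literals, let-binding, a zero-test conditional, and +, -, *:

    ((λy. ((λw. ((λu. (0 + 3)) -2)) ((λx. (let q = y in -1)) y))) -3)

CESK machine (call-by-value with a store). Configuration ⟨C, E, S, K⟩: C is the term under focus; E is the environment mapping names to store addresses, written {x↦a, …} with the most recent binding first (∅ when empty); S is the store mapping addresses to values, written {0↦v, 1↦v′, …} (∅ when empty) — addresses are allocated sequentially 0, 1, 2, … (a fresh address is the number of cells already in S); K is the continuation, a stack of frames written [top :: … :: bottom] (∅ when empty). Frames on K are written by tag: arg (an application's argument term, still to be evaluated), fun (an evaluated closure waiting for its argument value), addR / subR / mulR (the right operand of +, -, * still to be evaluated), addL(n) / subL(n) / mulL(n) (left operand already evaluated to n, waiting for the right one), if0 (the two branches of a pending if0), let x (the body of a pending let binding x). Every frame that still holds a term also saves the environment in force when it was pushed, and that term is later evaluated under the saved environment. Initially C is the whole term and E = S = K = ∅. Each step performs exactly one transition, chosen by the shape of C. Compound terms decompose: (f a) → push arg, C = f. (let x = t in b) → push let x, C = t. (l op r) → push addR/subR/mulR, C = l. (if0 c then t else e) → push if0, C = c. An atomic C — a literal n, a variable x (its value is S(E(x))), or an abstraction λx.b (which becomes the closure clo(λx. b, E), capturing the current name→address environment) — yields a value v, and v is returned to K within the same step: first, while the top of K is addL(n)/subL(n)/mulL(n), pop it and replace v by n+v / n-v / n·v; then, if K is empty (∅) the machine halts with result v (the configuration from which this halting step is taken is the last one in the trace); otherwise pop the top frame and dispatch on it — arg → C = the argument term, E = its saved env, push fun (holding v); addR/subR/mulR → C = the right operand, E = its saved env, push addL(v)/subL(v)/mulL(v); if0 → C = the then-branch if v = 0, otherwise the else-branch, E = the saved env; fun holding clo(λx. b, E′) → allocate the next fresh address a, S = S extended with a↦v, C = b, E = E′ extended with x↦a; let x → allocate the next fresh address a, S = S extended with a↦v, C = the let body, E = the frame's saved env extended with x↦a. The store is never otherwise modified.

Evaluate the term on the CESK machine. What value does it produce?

step 0: <C=((λy. ((λw. ((λu. (0 + 3)) -2)) ((λx. (let q = y in -1)) y))) -3), E=∅, S=∅, K=∅>
step 1: <C=(λy. ((λw. ((λu. (0 + 3)) -2)) ((λx. (let q = y in -1)) y))), E=∅, S=∅, K=[arg]>
step 2: <C=-3, E=∅, S=∅, K=[fun]>
step 3: <C=((λw. ((λu. (0 + 3)) -2)) ((λx. (let q = y in -1)) y)), E={y↦0}, S={0↦-3}, K=∅>
step 4: <C=(λw. ((λu. (0 + 3)) -2)), E={y↦0}, S={0↦-3}, K=[arg]>
step 5: <C=((λx. (let q = y in -1)) y), E={y↦0}, S={0↦-3}, K=[fun]>
step 6: <C=(λx. (let q = y in -1)), E={y↦0}, S={0↦-3}, K=[arg :: fun]>
step 7: <C=y, E={y↦0}, S={0↦-3}, K=[fun :: fun]>
step 8: <C=(let q = y in -1), E={x↦1, y↦0}, S={0↦-3, 1↦-3}, K=[fun]>
step 9: <C=y, E={x↦1, y↦0}, S={0↦-3, 1↦-3}, K=[let q :: fun]>
step 10: <C=-1, E={q↦2, x↦1, y↦0}, S={0↦-3, 1↦-3, 2↦-3}, K=[fun]>
step 11: <C=((λu. (0 + 3)) -2), E={w↦3, y↦0}, S={0↦-3, 1↦-3, 2↦-3, 3↦-1}, K=∅>
step 12: <C=(λu. (0 + 3)), E={w↦3, y↦0}, S={0↦-3, 1↦-3, 2↦-3, 3↦-1}, K=[arg]>
step 13: <C=-2, E={w↦3, y↦0}, S={0↦-3, 1↦-3, 2↦-3, 3↦-1}, K=[fun]>
step 14: <C=(0 + 3), E={u↦4, w↦3, y↦0}, S={0↦-3, 1↦-3, 2↦-3, 3↦-1, 4↦-2}, K=∅>
step 15: <C=0, E={u↦4, w↦3, y↦0}, S={0↦-3, 1↦-3, 2↦-3, 3↦-1, 4↦-2}, K=[addR]>
step 16: <C=3, E={u↦4, w↦3, y↦0}, S={0↦-3, 1↦-3, 2↦-3, 3↦-1, 4↦-2}, K=[addL(0)]>
→ final value 3

Answer: 3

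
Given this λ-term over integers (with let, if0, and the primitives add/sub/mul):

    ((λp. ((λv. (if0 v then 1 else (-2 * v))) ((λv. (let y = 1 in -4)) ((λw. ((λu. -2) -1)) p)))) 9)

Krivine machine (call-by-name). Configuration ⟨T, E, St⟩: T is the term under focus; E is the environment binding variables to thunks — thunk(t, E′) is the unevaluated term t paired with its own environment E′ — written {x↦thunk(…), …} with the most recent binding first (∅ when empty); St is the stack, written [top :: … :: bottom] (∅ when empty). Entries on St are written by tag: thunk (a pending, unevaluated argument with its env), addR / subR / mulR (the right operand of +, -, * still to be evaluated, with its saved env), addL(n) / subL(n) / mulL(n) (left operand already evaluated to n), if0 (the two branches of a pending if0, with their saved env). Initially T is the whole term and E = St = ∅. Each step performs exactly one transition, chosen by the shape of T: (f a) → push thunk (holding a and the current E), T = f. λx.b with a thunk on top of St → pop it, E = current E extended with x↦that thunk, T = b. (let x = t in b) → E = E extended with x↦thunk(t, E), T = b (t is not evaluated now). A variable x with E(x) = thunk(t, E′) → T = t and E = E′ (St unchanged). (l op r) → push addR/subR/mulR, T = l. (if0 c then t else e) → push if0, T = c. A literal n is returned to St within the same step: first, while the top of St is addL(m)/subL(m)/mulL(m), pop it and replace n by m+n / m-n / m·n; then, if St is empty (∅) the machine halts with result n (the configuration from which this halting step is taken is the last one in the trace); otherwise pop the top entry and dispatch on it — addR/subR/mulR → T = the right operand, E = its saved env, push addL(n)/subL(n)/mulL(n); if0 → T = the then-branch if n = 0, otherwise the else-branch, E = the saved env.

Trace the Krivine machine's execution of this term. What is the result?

Answer: 8

Execution trace:
step 0: [T=((λp. ((λv. (if0 v then 1 else (-2 * v))) ((λv. (let y = 1 in -4)) ((λw. ((λu. -2) -1)) p)))) 9) | E=∅ | St=∅]
step 1: [T=(λp. ((λv. (if0 v then 1 else (-2 * v))) ((λv. (let y = 1 in -4)) ((λw. ((λu. -2) -1)) p)))) | E=∅ | St=[thunk]]
step 2: [T=((λv. (if0 v then 1 else (-2 * v))) ((λv. (let y = 1 in -4)) ((λw. ((λu. -2) -1)) p))) | E={p↦thunk(9, ∅)} | St=∅]
step 3: [T=(λv. (if0 v then 1 else (-2 * v))) | E={p↦thunk(9, ∅)} | St=[thunk]]
step 4: [T=(if0 v then 1 else (-2 * v)) | E={v↦thunk(((λv. (let y = 1 in -4)) ((λw. ((λu. -2) -1)) p)), {p↦thunk(9, ∅)}), p↦thunk(9, ∅)} | St=∅]
step 5: [T=v | E={v↦thunk(((λv. (let y = 1 in -4)) ((λw. ((λu. -2) -1)) p)), {p↦thunk(9, ∅)}), p↦thunk(9, ∅)} | St=[if0]]
step 6: [T=((λv. (let y = 1 in -4)) ((λw. ((λu. -2) -1)) p)) | E={p↦thunk(9, ∅)} | St=[if0]]
step 7: [T=(λv. (let y = 1 in -4)) | E={p↦thunk(9, ∅)} | St=[thunk :: if0]]
step 8: [T=(let y = 1 in -4) | E={v↦thunk(((λw. ((λu. -2) -1)) p), {p↦thunk(9, ∅)}), p↦thunk(9, ∅)} | St=[if0]]
step 9: [T=-4 | E={y↦thunk(1, {v↦thunk(((λw. ((λu. -2) -1)) p), {p↦thunk(9, ∅)}), p↦thunk(9, ∅)}), v↦thunk(((λw. ((λu. -2) -1)) p), {p↦thunk(9, ∅)}), p↦thunk(9, ∅)} | St=[if0]]
step 10: [T=(-2 * v) | E={v↦thunk(((λv. (let y = 1 in -4)) ((λw. ((λu. -2) -1)) p)), {p↦thunk(9, ∅)}), p↦thunk(9, ∅)} | St=∅]
step 11: [T=-2 | E={v↦thunk(((λv. (let y = 1 in -4)) ((λw. ((λu. -2) -1)) p)), {p↦thunk(9, ∅)}), p↦thunk(9, ∅)} | St=[mulR]]
step 12: [T=v | E={v↦thunk(((λv. (let y = 1 in -4)) ((λw. ((λu. -2) -1)) p)), {p↦thunk(9, ∅)}), p↦thunk(9, ∅)} | St=[mulL(-2)]]
step 13: [T=((λv. (let y = 1 in -4)) ((λw. ((λu. -2) -1)) p)) | E={p↦thunk(9, ∅)} | St=[mulL(-2)]]
step 14: [T=(λv. (let y = 1 in -4)) | E={p↦thunk(9, ∅)} | St=[thunk :: mulL(-2)]]
step 15: [T=(let y = 1 in -4) | E={v↦thunk(((λw. ((λu. -2) -1)) p), {p↦thunk(9, ∅)}), p↦thunk(9, ∅)} | St=[mulL(-2)]]
step 16: [T=-4 | E={y↦thunk(1, {v↦thunk(((λw. ((λu. -2) -1)) p), {p↦thunk(9, ∅)}), p↦thunk(9, ∅)}), v↦thunk(((λw. ((λu. -2) -1)) p), {p↦thunk(9, ∅)}), p↦thunk(9, ∅)} | St=[mulL(-2)]]
→ final value 8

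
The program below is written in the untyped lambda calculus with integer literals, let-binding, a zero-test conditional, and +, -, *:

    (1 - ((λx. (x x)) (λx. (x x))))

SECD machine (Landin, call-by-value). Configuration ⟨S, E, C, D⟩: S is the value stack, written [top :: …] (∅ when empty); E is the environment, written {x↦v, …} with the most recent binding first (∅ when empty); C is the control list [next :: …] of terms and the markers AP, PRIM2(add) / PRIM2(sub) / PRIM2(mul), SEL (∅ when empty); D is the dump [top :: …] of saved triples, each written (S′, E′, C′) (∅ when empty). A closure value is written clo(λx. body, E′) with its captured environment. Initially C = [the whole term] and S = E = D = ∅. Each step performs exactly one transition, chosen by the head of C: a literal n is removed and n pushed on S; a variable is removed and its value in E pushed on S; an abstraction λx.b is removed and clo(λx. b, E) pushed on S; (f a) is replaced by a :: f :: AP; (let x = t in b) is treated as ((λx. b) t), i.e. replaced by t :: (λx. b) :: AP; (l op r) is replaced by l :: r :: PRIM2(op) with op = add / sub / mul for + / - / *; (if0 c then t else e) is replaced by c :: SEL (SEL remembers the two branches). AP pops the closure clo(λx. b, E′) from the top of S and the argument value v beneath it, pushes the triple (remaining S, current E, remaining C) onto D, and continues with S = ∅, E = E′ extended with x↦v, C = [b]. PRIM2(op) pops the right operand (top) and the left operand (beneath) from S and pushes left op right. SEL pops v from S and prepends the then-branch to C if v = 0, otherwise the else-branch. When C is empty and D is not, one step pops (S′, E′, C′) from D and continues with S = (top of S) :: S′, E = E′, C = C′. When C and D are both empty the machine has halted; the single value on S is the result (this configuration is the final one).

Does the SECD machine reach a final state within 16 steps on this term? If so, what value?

Answer: DIVERGES (no final state within 16 steps)

Execution trace:
t=0: ⟨S=∅; E=∅; C=[(1 - ((λx. (x x)) (λx. (x x))))]; D=∅⟩
t=1: ⟨S=∅; E=∅; C=[1 :: ((λx. (x x)) (λx. (x x))) :: PRIM2(sub)]; D=∅⟩
t=2: ⟨S=[1]; E=∅; C=[((λx. (x x)) (λx. (x x))) :: PRIM2(sub)]; D=∅⟩
t=3: ⟨S=[1]; E=∅; C=[(λx. (x x)) :: (λx. (x x)) :: AP :: PRIM2(sub)]; D=∅⟩
t=4: ⟨S=[clo(λx. (x x), ∅) :: 1]; E=∅; C=[(λx. (x x)) :: AP :: PRIM2(sub)]; D=∅⟩
t=5: ⟨S=[clo(λx. (x x), ∅) :: clo(λx. (x x), ∅) :: 1]; E=∅; C=[AP :: PRIM2(sub)]; D=∅⟩
t=6: ⟨S=∅; E={x↦clo(λx. (x x), ∅)}; C=[(x x)]; D=[([1], ∅, [PRIM2(sub)])]⟩
t=7: ⟨S=∅; E={x↦clo(λx. (x x), ∅)}; C=[x :: x :: AP]; D=[([1], ∅, [PRIM2(sub)])]⟩
t=8: ⟨S=[clo(λx. (x x), ∅)]; E={x↦clo(λx. (x x), ∅)}; C=[x :: AP]; D=[([1], ∅, [PRIM2(sub)])]⟩
t=9: ⟨S=[clo(λx. (x x), ∅) :: clo(λx. (x x), ∅)]; E={x↦clo(λx. (x x), ∅)}; C=[AP]; D=[([1], ∅, [PRIM2(sub)])]⟩
t=10: ⟨S=∅; E={x↦clo(λx. (x x), ∅)}; C=[(x x)]; D=[(∅, {x↦clo(λx. (x x), ∅)}, ∅) :: ([1], ∅, [PRIM2(sub)])]⟩
t=11: ⟨S=∅; E={x↦clo(λx. (x x), ∅)}; C=[x :: x :: AP]; D=[(∅, {x↦clo(λx. (x x), ∅)}, ∅) :: ([1], ∅, [PRIM2(sub)])]⟩
t=12: ⟨S=[clo(λx. (x x), ∅)]; E={x↦clo(λx. (x x), ∅)}; C=[x :: AP]; D=[(∅, {x↦clo(λx. (x x), ∅)}, ∅) :: ([1], ∅, [PRIM2(sub)])]⟩
t=13: ⟨S=[clo(λx. (x x), ∅) :: clo(λx. (x x), ∅)]; E={x↦clo(λx. (x x), ∅)}; C=[AP]; D=[(∅, {x↦clo(λx. (x x), ∅)}, ∅) :: ([1], ∅, [PRIM2(sub)])]⟩
t=14: ⟨S=∅; E={x↦clo(λx. (x x), ∅)}; C=[(x x)]; D=[(∅, {x↦clo(λx. (x x), ∅)}, ∅) :: (∅, {x↦clo(λx. (x x), ∅)}, ∅) :: ([1], ∅, [PRIM2(sub)])]⟩
t=15: ⟨S=∅; E={x↦clo(λx. (x x), ∅)}; C=[x :: x :: AP]; D=[(∅, {x↦clo(λx. (x x), ∅)}, ∅) :: (∅, {x↦clo(λx. (x x), ∅)}, ∅) :: ([1], ∅, [PRIM2(sub)])]⟩
t=16: ⟨S=[clo(λx. (x x), ∅)]; E={x↦clo(λx. (x x), ∅)}; C=[x :: AP]; D=[(∅, {x↦clo(λx. (x x), ∅)}, ∅) :: (∅, {x↦clo(λx. (x x), ∅)}, ∅) :: ([1], ∅, [PRIM2(sub)])]⟩
→ 16 transitions taken and the configuration is still not final: no result within 16 steps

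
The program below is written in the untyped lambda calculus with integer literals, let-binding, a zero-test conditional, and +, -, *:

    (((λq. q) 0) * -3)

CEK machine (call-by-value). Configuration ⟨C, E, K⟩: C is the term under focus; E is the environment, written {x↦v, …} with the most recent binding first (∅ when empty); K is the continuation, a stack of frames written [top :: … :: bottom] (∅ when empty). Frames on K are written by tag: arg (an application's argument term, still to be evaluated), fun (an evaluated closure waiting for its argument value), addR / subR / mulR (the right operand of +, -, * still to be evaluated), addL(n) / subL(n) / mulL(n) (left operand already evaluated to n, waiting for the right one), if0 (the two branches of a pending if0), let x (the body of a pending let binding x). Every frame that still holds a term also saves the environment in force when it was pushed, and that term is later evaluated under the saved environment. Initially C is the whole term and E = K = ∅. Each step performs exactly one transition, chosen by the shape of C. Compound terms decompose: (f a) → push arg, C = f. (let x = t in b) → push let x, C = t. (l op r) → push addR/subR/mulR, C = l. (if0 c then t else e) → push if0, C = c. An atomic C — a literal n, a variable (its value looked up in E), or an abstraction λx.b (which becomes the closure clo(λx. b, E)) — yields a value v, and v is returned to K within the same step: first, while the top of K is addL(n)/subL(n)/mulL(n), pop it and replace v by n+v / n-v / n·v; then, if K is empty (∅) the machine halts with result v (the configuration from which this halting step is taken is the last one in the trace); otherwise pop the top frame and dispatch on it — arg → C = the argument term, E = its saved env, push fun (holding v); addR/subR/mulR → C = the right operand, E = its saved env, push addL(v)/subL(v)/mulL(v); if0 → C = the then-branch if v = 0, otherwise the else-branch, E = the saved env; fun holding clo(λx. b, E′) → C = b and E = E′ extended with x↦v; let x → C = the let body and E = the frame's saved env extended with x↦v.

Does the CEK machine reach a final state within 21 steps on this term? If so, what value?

t=0: [C=(((λq. q) 0) * -3) | E=∅ | K=∅]
t=1: [C=((λq. q) 0) | E=∅ | K=[mulR]]
t=2: [C=(λq. q) | E=∅ | K=[arg :: mulR]]
t=3: [C=0 | E=∅ | K=[fun :: mulR]]
t=4: [C=q | E={q↦0} | K=[mulR]]
t=5: [C=-3 | E=∅ | K=[mulL(0)]]
→ final value 0

Answer: 0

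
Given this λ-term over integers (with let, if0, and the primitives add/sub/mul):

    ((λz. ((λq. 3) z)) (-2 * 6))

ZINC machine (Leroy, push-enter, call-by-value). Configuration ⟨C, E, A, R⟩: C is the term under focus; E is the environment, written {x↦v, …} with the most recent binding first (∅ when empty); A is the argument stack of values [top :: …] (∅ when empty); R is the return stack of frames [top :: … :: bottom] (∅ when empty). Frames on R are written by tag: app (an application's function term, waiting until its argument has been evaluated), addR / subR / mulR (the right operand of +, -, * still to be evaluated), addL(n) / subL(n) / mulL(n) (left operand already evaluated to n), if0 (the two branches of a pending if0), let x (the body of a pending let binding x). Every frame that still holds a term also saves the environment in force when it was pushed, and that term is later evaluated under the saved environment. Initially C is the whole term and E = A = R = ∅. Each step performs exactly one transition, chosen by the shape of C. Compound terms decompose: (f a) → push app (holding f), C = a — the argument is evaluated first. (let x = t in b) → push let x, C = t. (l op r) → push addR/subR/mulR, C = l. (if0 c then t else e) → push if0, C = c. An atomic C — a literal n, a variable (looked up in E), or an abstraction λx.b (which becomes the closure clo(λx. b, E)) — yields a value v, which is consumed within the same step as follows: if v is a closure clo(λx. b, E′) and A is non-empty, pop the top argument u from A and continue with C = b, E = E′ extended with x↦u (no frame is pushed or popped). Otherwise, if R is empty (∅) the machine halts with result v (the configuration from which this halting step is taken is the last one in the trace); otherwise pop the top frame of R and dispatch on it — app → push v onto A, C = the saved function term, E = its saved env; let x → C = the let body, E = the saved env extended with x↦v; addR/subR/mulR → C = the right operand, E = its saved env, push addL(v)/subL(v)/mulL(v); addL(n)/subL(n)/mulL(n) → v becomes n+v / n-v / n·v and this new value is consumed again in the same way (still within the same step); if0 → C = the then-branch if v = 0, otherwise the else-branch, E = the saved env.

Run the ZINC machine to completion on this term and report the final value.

[0] [C=((λz. ((λq. 3) z)) (-2 * 6)) | E=∅ | A=∅ | R=∅]
[1] [C=(-2 * 6) | E=∅ | A=∅ | R=[app]]
[2] [C=-2 | E=∅ | A=∅ | R=[mulR :: app]]
[3] [C=6 | E=∅ | A=∅ | R=[mulL(-2) :: app]]
[4] [C=(λz. ((λq. 3) z)) | E=∅ | A=[-12] | R=∅]
[5] [C=((λq. 3) z) | E={z↦-12} | A=∅ | R=∅]
[6] [C=z | E={z↦-12} | A=∅ | R=[app]]
[7] [C=(λq. 3) | E={z↦-12} | A=[-12] | R=∅]
[8] [C=3 | E={q↦-12, z↦-12} | A=∅ | R=∅]
→ final value 3

Answer: 3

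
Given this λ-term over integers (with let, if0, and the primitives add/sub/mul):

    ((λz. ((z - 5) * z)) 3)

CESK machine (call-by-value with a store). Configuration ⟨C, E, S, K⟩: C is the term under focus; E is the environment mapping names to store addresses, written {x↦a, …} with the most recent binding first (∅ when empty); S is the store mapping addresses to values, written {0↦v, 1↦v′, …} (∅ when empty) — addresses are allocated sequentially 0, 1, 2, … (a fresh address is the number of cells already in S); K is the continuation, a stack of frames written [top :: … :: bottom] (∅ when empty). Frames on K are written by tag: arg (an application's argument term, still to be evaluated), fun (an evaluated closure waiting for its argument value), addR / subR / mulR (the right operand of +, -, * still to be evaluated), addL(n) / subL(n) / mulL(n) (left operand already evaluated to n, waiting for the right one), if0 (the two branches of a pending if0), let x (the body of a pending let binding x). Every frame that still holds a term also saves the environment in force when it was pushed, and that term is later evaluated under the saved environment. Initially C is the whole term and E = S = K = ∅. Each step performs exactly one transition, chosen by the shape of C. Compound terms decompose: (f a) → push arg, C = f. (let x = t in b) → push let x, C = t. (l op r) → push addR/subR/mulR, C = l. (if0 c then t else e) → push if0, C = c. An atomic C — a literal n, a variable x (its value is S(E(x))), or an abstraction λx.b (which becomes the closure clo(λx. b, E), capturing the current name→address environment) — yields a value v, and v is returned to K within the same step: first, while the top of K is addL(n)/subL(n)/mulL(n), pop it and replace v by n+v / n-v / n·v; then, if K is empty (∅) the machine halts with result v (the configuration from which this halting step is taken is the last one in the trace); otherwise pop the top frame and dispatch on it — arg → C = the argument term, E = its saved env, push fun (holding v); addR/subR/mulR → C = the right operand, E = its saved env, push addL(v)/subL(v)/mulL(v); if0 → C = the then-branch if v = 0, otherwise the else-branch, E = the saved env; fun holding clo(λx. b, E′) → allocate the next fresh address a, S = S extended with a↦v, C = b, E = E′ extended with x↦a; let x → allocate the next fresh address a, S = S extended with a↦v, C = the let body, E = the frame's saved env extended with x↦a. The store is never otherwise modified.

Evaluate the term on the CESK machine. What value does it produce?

t=0: ⟨C=((λz. ((z - 5) * z)) 3); E=∅; S=∅; K=∅⟩
t=1: ⟨C=(λz. ((z - 5) * z)); E=∅; S=∅; K=[arg]⟩
t=2: ⟨C=3; E=∅; S=∅; K=[fun]⟩
t=3: ⟨C=((z - 5) * z); E={z↦0}; S={0↦3}; K=∅⟩
t=4: ⟨C=(z - 5); E={z↦0}; S={0↦3}; K=[mulR]⟩
t=5: ⟨C=z; E={z↦0}; S={0↦3}; K=[subR :: mulR]⟩
t=6: ⟨C=5; E={z↦0}; S={0↦3}; K=[subL(3) :: mulR]⟩
t=7: ⟨C=z; E={z↦0}; S={0↦3}; K=[mulL(-2)]⟩
→ final value -6

Answer: -6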